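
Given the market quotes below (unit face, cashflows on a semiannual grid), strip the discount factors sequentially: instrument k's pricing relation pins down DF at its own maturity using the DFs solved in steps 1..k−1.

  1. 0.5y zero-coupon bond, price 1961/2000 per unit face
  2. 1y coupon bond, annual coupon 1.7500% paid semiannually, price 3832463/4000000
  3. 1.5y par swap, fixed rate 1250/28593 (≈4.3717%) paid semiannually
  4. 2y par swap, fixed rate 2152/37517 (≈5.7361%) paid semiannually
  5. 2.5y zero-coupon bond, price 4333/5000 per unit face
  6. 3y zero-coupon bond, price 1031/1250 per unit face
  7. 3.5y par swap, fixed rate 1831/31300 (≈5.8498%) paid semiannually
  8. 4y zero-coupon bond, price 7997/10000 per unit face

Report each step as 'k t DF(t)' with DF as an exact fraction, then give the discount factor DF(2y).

step 1 [0.5y] zero: DF = P = 1961/2000 ≈ 0.980500
step 2 [1y] bond c/2=7/800: DF=(3832463/4000000 − 7/800·(0.980500))/(1+7/800) = 9413/10000 ≈ 0.941300
step 3 [1.5y] swap r/2=625/28593: DF=(1 − 625/28593·(0.980500+0.941300))/(1+625/28593) = 15/16 ≈ 0.937500
step 4 [2y] swap r/2=1076/37517: DF=(1 − 1076/37517·(0.980500+0.941300+0.937500))/(1+1076/37517) = 2231/2500 ≈ 0.892400
step 5 [2.5y] zero: DF = P = 4333/5000 ≈ 0.866600
step 6 [3y] zero: DF = P = 1031/1250 ≈ 0.824800
step 7 [3.5y] swap r/2=1831/62600: DF=(1 − 1831/62600·(0.980500+0.941300+0.937500+0.892400+0.866600+0.824800))/(1+1831/62600) = 8169/10000 ≈ 0.816900
step 8 [4y] zero: DF = P = 7997/10000 ≈ 0.799700

1 1/2 1961/2000
2 1 9413/10000
3 3/2 15/16
4 2 2231/2500
5 5/2 4333/5000
6 3 1031/1250
7 7/2 8169/10000
8 4 7997/10000
DF(2y) = 2231/2500 ≈ 0.892400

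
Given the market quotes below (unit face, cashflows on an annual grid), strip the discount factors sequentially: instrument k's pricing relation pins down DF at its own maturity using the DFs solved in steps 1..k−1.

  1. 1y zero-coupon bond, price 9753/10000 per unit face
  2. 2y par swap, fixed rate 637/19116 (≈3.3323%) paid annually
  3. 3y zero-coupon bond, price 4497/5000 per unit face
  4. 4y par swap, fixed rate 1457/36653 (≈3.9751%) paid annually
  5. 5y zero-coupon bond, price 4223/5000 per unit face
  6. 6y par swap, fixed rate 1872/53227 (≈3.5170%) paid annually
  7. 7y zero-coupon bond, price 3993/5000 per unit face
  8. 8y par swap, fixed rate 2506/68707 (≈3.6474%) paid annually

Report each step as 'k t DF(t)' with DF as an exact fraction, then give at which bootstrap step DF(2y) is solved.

1 1 9753/10000
2 2 9363/10000
3 3 4497/5000
4 4 8543/10000
5 5 4223/5000
6 6 508/625
7 7 3993/5000
8 8 3747/5000
DF(2y) is solved at step 2

step 1 [1y] zero: DF = P = 9753/10000 ≈ 0.975300
step 2 [2y] swap r/1=637/19116: DF=(1 − 637/19116·(0.975300))/(1+637/19116) = 9363/10000 ≈ 0.936300
step 3 [3y] zero: DF = P = 4497/5000 ≈ 0.899400
step 4 [4y] swap r/1=1457/36653: DF=(1 − 1457/36653·(0.975300+0.936300+0.899400))/(1+1457/36653) = 8543/10000 ≈ 0.854300
step 5 [5y] zero: DF = P = 4223/5000 ≈ 0.844600
step 6 [6y] swap r/1=1872/53227: DF=(1 − 1872/53227·(0.975300+0.936300+0.899400+0.854300+0.844600))/(1+1872/53227) = 508/625 ≈ 0.812800
step 7 [7y] zero: DF = P = 3993/5000 ≈ 0.798600
step 8 [8y] swap r/1=2506/68707: DF=(1 − 2506/68707·(0.975300+0.936300+0.899400+0.854300+0.844600+0.812800+0.798600))/(1+2506/68707) = 3747/5000 ≈ 0.749400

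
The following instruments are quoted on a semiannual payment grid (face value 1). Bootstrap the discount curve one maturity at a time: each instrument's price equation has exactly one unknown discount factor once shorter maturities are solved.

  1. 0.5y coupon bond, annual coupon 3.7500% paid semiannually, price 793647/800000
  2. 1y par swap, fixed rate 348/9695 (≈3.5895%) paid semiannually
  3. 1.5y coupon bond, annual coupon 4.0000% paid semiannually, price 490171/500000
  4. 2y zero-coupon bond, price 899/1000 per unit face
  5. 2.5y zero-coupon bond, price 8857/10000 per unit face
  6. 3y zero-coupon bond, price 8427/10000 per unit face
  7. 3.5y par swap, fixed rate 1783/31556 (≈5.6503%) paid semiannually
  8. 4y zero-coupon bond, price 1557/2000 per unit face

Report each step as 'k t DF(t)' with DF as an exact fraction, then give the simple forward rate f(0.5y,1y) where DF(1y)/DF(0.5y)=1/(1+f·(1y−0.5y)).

1 1/2 4869/5000
2 1 2413/2500
3 3/2 9231/10000
4 2 899/1000
5 5/2 8857/10000
6 3 8427/10000
7 7/2 8217/10000
8 4 1557/2000
f(0.5y,1y) = ((4869/5000)/(2413/2500) − 1)/(1/2) = 43/2413 ≈ 1.7820%

step 1 [0.5y] bond c/2=3/160: DF=(793647/800000 − 3/160·(0))/(1+3/160) = 4869/5000 ≈ 0.973800
step 2 [1y] swap r/2=174/9695: DF=(1 − 174/9695·(0.973800))/(1+174/9695) = 2413/2500 ≈ 0.965200
step 3 [1.5y] bond c/2=1/50: DF=(490171/500000 − 1/50·(0.973800+0.965200))/(1+1/50) = 9231/10000 ≈ 0.923100
step 4 [2y] zero: DF = P = 899/1000 ≈ 0.899000
step 5 [2.5y] zero: DF = P = 8857/10000 ≈ 0.885700
step 6 [3y] zero: DF = P = 8427/10000 ≈ 0.842700
step 7 [3.5y] swap r/2=1783/63112: DF=(1 − 1783/63112·(0.973800+0.965200+0.923100+0.899000+0.885700+0.842700))/(1+1783/63112) = 8217/10000 ≈ 0.821700
step 8 [4y] zero: DF = P = 1557/2000 ≈ 0.778500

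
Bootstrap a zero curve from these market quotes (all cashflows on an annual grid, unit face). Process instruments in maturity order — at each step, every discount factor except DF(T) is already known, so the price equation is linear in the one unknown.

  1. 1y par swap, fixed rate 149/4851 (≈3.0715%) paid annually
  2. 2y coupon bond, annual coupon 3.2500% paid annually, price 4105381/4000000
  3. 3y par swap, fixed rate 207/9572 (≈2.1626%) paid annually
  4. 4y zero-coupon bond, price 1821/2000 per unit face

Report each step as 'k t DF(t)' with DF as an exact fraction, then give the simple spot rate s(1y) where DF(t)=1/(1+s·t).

step 1 [1y] swap r/1=149/4851: DF=(1 − 149/4851·(0))/(1+149/4851) = 4851/5000 ≈ 0.970200
step 2 [2y] bond c/1=13/400: DF=(4105381/4000000 − 13/400·(0.970200))/(1+13/400) = 1927/2000 ≈ 0.963500
step 3 [3y] swap r/1=207/9572: DF=(1 − 207/9572·(0.970200+0.963500))/(1+207/9572) = 9379/10000 ≈ 0.937900
step 4 [4y] zero: DF = P = 1821/2000 ≈ 0.910500

1 1 4851/5000
2 2 1927/2000
3 3 9379/10000
4 4 1821/2000
s(1y) = (1/(4851/5000) − 1)/(1) = 149/4851 ≈ 3.0715%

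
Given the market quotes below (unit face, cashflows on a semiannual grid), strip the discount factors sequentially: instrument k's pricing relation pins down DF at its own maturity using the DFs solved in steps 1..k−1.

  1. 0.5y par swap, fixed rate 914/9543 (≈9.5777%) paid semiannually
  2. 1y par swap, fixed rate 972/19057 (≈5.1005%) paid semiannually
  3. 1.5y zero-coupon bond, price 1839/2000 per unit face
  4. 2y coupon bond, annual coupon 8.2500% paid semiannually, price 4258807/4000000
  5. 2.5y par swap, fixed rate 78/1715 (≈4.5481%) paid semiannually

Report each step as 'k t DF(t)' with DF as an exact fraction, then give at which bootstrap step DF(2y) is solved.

1 1/2 9543/10000
2 1 4757/5000
3 3/2 1839/2000
4 2 4553/5000
5 5/2 8947/10000
DF(2y) is solved at step 4

step 1 [0.5y] swap r/2=457/9543: DF=(1 − 457/9543·(0))/(1+457/9543) = 9543/10000 ≈ 0.954300
step 2 [1y] swap r/2=486/19057: DF=(1 − 486/19057·(0.954300))/(1+486/19057) = 4757/5000 ≈ 0.951400
step 3 [1.5y] zero: DF = P = 1839/2000 ≈ 0.919500
step 4 [2y] bond c/2=33/800: DF=(4258807/4000000 − 33/800·(0.954300+0.951400+0.919500))/(1+33/800) = 4553/5000 ≈ 0.910600
step 5 [2.5y] swap r/2=39/1715: DF=(1 − 39/1715·(0.954300+0.951400+0.919500+0.910600))/(1+39/1715) = 8947/10000 ≈ 0.894700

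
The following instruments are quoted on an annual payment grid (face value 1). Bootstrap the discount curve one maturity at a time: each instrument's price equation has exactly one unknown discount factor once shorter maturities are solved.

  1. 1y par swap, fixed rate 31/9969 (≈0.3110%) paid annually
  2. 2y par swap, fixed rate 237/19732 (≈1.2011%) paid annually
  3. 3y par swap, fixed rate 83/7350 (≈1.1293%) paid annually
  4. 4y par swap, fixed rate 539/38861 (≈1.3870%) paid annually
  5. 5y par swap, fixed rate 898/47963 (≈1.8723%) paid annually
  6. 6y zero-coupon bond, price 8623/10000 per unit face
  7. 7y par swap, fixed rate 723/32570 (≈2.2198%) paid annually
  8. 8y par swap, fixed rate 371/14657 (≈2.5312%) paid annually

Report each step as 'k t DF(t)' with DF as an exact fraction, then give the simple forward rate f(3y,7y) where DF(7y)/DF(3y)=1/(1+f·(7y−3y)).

step 1 [1y] swap r/1=31/9969: DF=(1 − 31/9969·(0))/(1+31/9969) = 9969/10000 ≈ 0.996900
step 2 [2y] swap r/1=237/19732: DF=(1 − 237/19732·(0.996900))/(1+237/19732) = 9763/10000 ≈ 0.976300
step 3 [3y] swap r/1=83/7350: DF=(1 − 83/7350·(0.996900+0.976300))/(1+83/7350) = 2417/2500 ≈ 0.966800
step 4 [4y] swap r/1=539/38861: DF=(1 − 539/38861·(0.996900+0.976300+0.966800))/(1+539/38861) = 9461/10000 ≈ 0.946100
step 5 [5y] swap r/1=898/47963: DF=(1 − 898/47963·(0.996900+0.976300+0.966800+0.946100))/(1+898/47963) = 4551/5000 ≈ 0.910200
step 6 [6y] zero: DF = P = 8623/10000 ≈ 0.862300
step 7 [7y] swap r/1=723/32570: DF=(1 − 723/32570·(0.996900+0.976300+0.966800+0.946100+0.910200+0.862300))/(1+723/32570) = 4277/5000 ≈ 0.855400
step 8 [8y] swap r/1=371/14657: DF=(1 − 371/14657·(0.996900+0.976300+0.966800+0.946100+0.910200+0.862300+0.855400))/(1+371/14657) = 1629/2000 ≈ 0.814500

1 1 9969/10000
2 2 9763/10000
3 3 2417/2500
4 4 9461/10000
5 5 4551/5000
6 6 8623/10000
7 7 4277/5000
8 8 1629/2000
f(3y,7y) = ((2417/2500)/(4277/5000) − 1)/(4) = 557/17108 ≈ 3.2558%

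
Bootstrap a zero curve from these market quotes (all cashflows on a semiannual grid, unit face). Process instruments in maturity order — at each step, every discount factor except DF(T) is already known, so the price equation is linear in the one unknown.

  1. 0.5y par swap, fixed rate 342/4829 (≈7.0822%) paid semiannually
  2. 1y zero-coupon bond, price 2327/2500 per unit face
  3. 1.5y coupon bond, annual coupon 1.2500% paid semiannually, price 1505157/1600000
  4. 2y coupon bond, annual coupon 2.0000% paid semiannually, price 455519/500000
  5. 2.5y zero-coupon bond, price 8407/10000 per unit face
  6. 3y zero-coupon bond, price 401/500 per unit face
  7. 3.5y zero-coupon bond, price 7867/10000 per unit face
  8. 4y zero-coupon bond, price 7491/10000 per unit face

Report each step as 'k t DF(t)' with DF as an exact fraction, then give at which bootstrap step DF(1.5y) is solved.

1 1/2 4829/5000
2 1 2327/2500
3 3/2 9231/10000
4 2 8741/10000
5 5/2 8407/10000
6 3 401/500
7 7/2 7867/10000
8 4 7491/10000
DF(1.5y) is solved at step 3

step 1 [0.5y] swap r/2=171/4829: DF=(1 − 171/4829·(0))/(1+171/4829) = 4829/5000 ≈ 0.965800
step 2 [1y] zero: DF = P = 2327/2500 ≈ 0.930800
step 3 [1.5y] bond c/2=1/160: DF=(1505157/1600000 − 1/160·(0.965800+0.930800))/(1+1/160) = 9231/10000 ≈ 0.923100
step 4 [2y] bond c/2=1/100: DF=(455519/500000 − 1/100·(0.965800+0.930800+0.923100))/(1+1/100) = 8741/10000 ≈ 0.874100
step 5 [2.5y] zero: DF = P = 8407/10000 ≈ 0.840700
step 6 [3y] zero: DF = P = 401/500 ≈ 0.802000
step 7 [3.5y] zero: DF = P = 7867/10000 ≈ 0.786700
step 8 [4y] zero: DF = P = 7491/10000 ≈ 0.749100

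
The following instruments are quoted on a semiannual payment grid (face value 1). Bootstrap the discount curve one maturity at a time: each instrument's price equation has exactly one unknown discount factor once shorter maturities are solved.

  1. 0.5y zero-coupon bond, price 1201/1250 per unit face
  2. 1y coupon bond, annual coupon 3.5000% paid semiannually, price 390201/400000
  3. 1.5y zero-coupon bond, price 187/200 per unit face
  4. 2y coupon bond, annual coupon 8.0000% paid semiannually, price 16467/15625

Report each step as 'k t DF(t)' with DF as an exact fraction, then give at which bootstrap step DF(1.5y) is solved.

step 1 [0.5y] zero: DF = P = 1201/1250 ≈ 0.960800
step 2 [1y] bond c/2=7/400: DF=(390201/400000 − 7/400·(0.960800))/(1+7/400) = 4711/5000 ≈ 0.942200
step 3 [1.5y] zero: DF = P = 187/200 ≈ 0.935000
step 4 [2y] bond c/2=1/25: DF=(16467/15625 − 1/25·(0.960800+0.942200+0.935000))/(1+1/25) = 4521/5000 ≈ 0.904200

1 1/2 1201/1250
2 1 4711/5000
3 3/2 187/200
4 2 4521/5000
DF(1.5y) is solved at step 3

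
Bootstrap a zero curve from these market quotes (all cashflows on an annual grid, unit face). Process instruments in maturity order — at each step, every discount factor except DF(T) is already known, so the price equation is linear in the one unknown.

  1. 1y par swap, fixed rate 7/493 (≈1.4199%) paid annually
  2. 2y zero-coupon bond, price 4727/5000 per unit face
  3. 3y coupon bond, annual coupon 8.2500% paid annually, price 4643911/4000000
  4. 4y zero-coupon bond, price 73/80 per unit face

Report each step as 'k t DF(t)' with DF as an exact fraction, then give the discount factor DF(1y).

step 1 [1y] swap r/1=7/493: DF=(1 − 7/493·(0))/(1+7/493) = 493/500 ≈ 0.986000
step 2 [2y] zero: DF = P = 4727/5000 ≈ 0.945400
step 3 [3y] bond c/1=33/400: DF=(4643911/4000000 − 33/400·(0.986000+0.945400))/(1+33/400) = 9253/10000 ≈ 0.925300
step 4 [4y] zero: DF = P = 73/80 ≈ 0.912500

1 1 493/500
2 2 4727/5000
3 3 9253/10000
4 4 73/80
DF(1y) = 493/500 ≈ 0.986000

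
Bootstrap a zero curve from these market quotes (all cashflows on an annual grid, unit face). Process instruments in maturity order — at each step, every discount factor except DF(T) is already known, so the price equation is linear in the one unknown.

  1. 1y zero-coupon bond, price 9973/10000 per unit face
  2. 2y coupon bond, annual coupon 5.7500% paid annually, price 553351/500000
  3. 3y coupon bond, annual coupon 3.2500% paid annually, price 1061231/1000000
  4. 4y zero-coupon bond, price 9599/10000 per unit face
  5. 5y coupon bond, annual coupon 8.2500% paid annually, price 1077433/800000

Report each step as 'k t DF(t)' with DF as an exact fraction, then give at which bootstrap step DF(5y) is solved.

1 1 9973/10000
2 2 9923/10000
3 3 2413/2500
4 4 9599/10000
5 5 4729/5000
DF(5y) is solved at step 5

step 1 [1y] zero: DF = P = 9973/10000 ≈ 0.997300
step 2 [2y] bond c/1=23/400: DF=(553351/500000 − 23/400·(0.997300))/(1+23/400) = 9923/10000 ≈ 0.992300
step 3 [3y] bond c/1=13/400: DF=(1061231/1000000 − 13/400·(0.997300+0.992300))/(1+13/400) = 2413/2500 ≈ 0.965200
step 4 [4y] zero: DF = P = 9599/10000 ≈ 0.959900
step 5 [5y] bond c/1=33/400: DF=(1077433/800000 − 33/400·(0.997300+0.992300+0.965200+0.959900))/(1+33/400) = 4729/5000 ≈ 0.945800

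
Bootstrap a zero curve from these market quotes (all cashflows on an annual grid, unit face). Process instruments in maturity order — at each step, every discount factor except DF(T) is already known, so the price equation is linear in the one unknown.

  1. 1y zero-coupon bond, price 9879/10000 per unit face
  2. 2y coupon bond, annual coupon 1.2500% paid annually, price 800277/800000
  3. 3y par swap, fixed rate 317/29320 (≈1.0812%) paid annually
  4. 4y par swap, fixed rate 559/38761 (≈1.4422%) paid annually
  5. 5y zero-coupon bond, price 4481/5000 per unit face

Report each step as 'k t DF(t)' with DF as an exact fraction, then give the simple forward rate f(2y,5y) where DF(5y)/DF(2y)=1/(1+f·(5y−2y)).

step 1 [1y] zero: DF = P = 9879/10000 ≈ 0.987900
step 2 [2y] bond c/1=1/80: DF=(800277/800000 − 1/80·(0.987900))/(1+1/80) = 4879/5000 ≈ 0.975800
step 3 [3y] swap r/1=317/29320: DF=(1 − 317/29320·(0.987900+0.975800))/(1+317/29320) = 9683/10000 ≈ 0.968300
step 4 [4y] swap r/1=559/38761: DF=(1 − 559/38761·(0.987900+0.975800+0.968300))/(1+559/38761) = 9441/10000 ≈ 0.944100
step 5 [5y] zero: DF = P = 4481/5000 ≈ 0.896200

1 1 9879/10000
2 2 4879/5000
3 3 9683/10000
4 4 9441/10000
5 5 4481/5000
f(2y,5y) = ((4879/5000)/(4481/5000) − 1)/(3) = 398/13443 ≈ 2.9606%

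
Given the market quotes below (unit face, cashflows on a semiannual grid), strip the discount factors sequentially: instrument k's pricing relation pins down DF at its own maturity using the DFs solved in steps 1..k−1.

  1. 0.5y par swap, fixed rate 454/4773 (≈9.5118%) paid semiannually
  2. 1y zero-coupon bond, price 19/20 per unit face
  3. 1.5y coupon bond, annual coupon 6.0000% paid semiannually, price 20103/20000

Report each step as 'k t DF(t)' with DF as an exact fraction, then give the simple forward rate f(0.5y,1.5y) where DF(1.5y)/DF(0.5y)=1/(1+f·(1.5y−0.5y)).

step 1 [0.5y] swap r/2=227/4773: DF=(1 − 227/4773·(0))/(1+227/4773) = 4773/5000 ≈ 0.954600
step 2 [1y] zero: DF = P = 19/20 ≈ 0.950000
step 3 [1.5y] bond c/2=3/100: DF=(20103/20000 − 3/100·(0.954600+0.950000))/(1+3/100) = 2301/2500 ≈ 0.920400

1 1/2 4773/5000
2 1 19/20
3 3/2 2301/2500
f(0.5y,1.5y) = ((4773/5000)/(2301/2500) − 1)/(1) = 57/1534 ≈ 3.7158%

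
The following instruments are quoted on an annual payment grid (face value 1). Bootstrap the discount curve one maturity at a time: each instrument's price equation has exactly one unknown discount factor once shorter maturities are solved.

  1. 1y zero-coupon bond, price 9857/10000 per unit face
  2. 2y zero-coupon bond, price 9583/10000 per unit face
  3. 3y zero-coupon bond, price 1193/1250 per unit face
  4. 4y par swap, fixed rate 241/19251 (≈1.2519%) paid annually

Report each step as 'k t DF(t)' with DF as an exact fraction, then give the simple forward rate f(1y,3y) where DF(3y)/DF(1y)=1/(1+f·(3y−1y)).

1 1 9857/10000
2 2 9583/10000
3 3 1193/1250
4 4 4759/5000
f(1y,3y) = ((9857/10000)/(1193/1250) − 1)/(2) = 313/19088 ≈ 1.6398%

step 1 [1y] zero: DF = P = 9857/10000 ≈ 0.985700
step 2 [2y] zero: DF = P = 9583/10000 ≈ 0.958300
step 3 [3y] zero: DF = P = 1193/1250 ≈ 0.954400
step 4 [4y] swap r/1=241/19251: DF=(1 − 241/19251·(0.985700+0.958300+0.954400))/(1+241/19251) = 4759/5000 ≈ 0.951800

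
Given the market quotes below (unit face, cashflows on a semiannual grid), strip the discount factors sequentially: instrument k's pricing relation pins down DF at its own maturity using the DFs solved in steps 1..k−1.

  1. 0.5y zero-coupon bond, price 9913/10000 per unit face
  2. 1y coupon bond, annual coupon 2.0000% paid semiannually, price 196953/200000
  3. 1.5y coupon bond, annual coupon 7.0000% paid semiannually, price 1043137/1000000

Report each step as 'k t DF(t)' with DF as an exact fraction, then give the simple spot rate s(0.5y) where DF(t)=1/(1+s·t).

1 1/2 9913/10000
2 1 2413/2500
3 3/2 9417/10000
s(0.5y) = (1/(9913/10000) − 1)/(1/2) = 174/9913 ≈ 1.7553%

step 1 [0.5y] zero: DF = P = 9913/10000 ≈ 0.991300
step 2 [1y] bond c/2=1/100: DF=(196953/200000 − 1/100·(0.991300))/(1+1/100) = 2413/2500 ≈ 0.965200
step 3 [1.5y] bond c/2=7/200: DF=(1043137/1000000 − 7/200·(0.991300+0.965200))/(1+7/200) = 9417/10000 ≈ 0.941700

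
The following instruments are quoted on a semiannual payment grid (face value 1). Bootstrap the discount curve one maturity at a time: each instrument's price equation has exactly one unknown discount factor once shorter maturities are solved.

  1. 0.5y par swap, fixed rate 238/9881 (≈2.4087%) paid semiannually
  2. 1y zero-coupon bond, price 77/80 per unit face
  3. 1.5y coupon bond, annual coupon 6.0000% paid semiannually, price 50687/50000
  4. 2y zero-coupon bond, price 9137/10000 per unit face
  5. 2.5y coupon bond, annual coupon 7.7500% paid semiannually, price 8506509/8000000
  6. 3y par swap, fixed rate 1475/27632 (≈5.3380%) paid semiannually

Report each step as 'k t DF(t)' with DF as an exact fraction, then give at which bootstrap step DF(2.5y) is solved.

1 1/2 9881/10000
2 1 77/80
3 3/2 4637/5000
4 2 9137/10000
5 5/2 4411/5000
6 3 341/400
DF(2.5y) is solved at step 5

step 1 [0.5y] swap r/2=119/9881: DF=(1 − 119/9881·(0))/(1+119/9881) = 9881/10000 ≈ 0.988100
step 2 [1y] zero: DF = P = 77/80 ≈ 0.962500
step 3 [1.5y] bond c/2=3/100: DF=(50687/50000 − 3/100·(0.988100+0.962500))/(1+3/100) = 4637/5000 ≈ 0.927400
step 4 [2y] zero: DF = P = 9137/10000 ≈ 0.913700
step 5 [2.5y] bond c/2=31/800: DF=(8506509/8000000 − 31/800·(0.988100+0.962500+0.927400+0.913700))/(1+31/800) = 4411/5000 ≈ 0.882200
step 6 [3y] swap r/2=1475/55264: DF=(1 − 1475/55264·(0.988100+0.962500+0.927400+0.913700+0.882200))/(1+1475/55264) = 341/400 ≈ 0.852500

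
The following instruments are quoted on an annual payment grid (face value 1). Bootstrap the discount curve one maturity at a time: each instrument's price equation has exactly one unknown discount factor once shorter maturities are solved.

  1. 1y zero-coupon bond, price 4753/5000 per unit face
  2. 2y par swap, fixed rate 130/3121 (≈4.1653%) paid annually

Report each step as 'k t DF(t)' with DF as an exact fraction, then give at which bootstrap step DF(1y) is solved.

1 1 4753/5000
2 2 461/500
DF(1y) is solved at step 1

step 1 [1y] zero: DF = P = 4753/5000 ≈ 0.950600
step 2 [2y] swap r/1=130/3121: DF=(1 − 130/3121·(0.950600))/(1+130/3121) = 461/500 ≈ 0.922000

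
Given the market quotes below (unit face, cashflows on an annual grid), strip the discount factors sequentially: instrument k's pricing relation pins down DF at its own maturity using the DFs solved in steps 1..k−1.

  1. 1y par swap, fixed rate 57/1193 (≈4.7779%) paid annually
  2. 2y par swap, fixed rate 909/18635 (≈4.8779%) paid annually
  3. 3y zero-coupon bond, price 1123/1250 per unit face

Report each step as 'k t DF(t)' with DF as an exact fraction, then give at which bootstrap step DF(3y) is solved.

step 1 [1y] swap r/1=57/1193: DF=(1 − 57/1193·(0))/(1+57/1193) = 1193/1250 ≈ 0.954400
step 2 [2y] swap r/1=909/18635: DF=(1 − 909/18635·(0.954400))/(1+909/18635) = 9091/10000 ≈ 0.909100
step 3 [3y] zero: DF = P = 1123/1250 ≈ 0.898400

1 1 1193/1250
2 2 9091/10000
3 3 1123/1250
DF(3y) is solved at step 3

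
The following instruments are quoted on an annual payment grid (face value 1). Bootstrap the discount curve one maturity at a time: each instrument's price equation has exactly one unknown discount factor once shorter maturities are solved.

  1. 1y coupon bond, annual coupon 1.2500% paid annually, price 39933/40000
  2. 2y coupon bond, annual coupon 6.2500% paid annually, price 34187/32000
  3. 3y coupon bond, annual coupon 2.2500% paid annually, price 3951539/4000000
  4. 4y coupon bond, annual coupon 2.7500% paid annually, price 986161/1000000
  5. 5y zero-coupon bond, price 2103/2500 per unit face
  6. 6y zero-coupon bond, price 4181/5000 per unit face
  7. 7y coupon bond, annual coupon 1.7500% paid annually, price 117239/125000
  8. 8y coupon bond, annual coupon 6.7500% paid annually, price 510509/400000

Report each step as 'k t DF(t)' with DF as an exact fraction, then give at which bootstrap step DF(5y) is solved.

step 1 [1y] bond c/1=1/80: DF=(39933/40000 − 1/80·(0))/(1+1/80) = 493/500 ≈ 0.986000
step 2 [2y] bond c/1=1/16: DF=(34187/32000 − 1/16·(0.986000))/(1+1/16) = 379/400 ≈ 0.947500
step 3 [3y] bond c/1=9/400: DF=(3951539/4000000 − 9/400·(0.986000+0.947500))/(1+9/400) = 2309/2500 ≈ 0.923600
step 4 [4y] bond c/1=11/400: DF=(986161/1000000 − 11/400·(0.986000+0.947500+0.923600))/(1+11/400) = 8833/10000 ≈ 0.883300
step 5 [5y] zero: DF = P = 2103/2500 ≈ 0.841200
step 6 [6y] zero: DF = P = 4181/5000 ≈ 0.836200
step 7 [7y] bond c/1=7/400: DF=(117239/125000 − 7/400·(0.986000+0.947500+0.923600+0.883300+0.841200+0.836200))/(1+7/400) = 4143/5000 ≈ 0.828600
step 8 [8y] bond c/1=27/400: DF=(510509/400000 − 27/400·(0.986000+0.947500+0.923600+0.883300+0.841200+0.836200+0.828600))/(1+27/400) = 4003/5000 ≈ 0.800600

1 1 493/500
2 2 379/400
3 3 2309/2500
4 4 8833/10000
5 5 2103/2500
6 6 4181/5000
7 7 4143/5000
8 8 4003/5000
DF(5y) is solved at step 5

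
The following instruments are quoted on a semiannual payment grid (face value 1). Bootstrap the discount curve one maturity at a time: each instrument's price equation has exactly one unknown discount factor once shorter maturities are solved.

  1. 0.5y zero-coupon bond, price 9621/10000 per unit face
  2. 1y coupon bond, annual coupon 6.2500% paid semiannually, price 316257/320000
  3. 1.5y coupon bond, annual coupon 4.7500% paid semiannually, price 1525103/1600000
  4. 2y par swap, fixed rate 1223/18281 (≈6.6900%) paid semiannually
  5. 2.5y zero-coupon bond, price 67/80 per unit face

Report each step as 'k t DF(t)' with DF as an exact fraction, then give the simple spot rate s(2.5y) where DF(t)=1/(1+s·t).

step 1 [0.5y] zero: DF = P = 9621/10000 ≈ 0.962100
step 2 [1y] bond c/2=1/32: DF=(316257/320000 − 1/32·(0.962100))/(1+1/32) = 2323/2500 ≈ 0.929200
step 3 [1.5y] bond c/2=19/800: DF=(1525103/1600000 − 19/800·(0.962100+0.929200))/(1+19/800) = 1109/1250 ≈ 0.887200
step 4 [2y] swap r/2=1223/36562: DF=(1 − 1223/36562·(0.962100+0.929200+0.887200))/(1+1223/36562) = 8777/10000 ≈ 0.877700
step 5 [2.5y] zero: DF = P = 67/80 ≈ 0.837500

1 1/2 9621/10000
2 1 2323/2500
3 3/2 1109/1250
4 2 8777/10000
5 5/2 67/80
s(2.5y) = (1/(67/80) − 1)/(5/2) = 26/335 ≈ 7.7612%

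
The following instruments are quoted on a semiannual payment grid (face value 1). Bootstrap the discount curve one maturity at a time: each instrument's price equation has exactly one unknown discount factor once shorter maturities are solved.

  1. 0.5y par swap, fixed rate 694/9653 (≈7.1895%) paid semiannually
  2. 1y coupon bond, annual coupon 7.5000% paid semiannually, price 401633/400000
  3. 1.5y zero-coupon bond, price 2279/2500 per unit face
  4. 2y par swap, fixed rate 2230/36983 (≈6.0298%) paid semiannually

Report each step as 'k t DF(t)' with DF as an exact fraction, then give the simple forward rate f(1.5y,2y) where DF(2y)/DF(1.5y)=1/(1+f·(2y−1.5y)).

step 1 [0.5y] swap r/2=347/9653: DF=(1 − 347/9653·(0))/(1+347/9653) = 9653/10000 ≈ 0.965300
step 2 [1y] bond c/2=3/80: DF=(401633/400000 − 3/80·(0.965300))/(1+3/80) = 9329/10000 ≈ 0.932900
step 3 [1.5y] zero: DF = P = 2279/2500 ≈ 0.911600
step 4 [2y] swap r/2=1115/36983: DF=(1 − 1115/36983·(0.965300+0.932900+0.911600))/(1+1115/36983) = 1777/2000 ≈ 0.888500

1 1/2 9653/10000
2 1 9329/10000
3 3/2 2279/2500
4 2 1777/2000
f(1.5y,2y) = ((2279/2500)/(1777/2000) − 1)/(1/2) = 462/8885 ≈ 5.1998%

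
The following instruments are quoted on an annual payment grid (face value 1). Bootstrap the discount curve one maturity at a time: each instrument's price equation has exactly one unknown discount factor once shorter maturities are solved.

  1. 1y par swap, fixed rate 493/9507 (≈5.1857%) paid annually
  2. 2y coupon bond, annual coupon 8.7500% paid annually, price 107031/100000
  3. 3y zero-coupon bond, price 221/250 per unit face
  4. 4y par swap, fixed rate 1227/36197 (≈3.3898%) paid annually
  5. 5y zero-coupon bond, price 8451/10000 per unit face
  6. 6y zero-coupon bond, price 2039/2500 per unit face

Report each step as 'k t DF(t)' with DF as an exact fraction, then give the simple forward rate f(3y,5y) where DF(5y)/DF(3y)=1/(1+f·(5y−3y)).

1 1 9507/10000
2 2 9077/10000
3 3 221/250
4 4 8773/10000
5 5 8451/10000
6 6 2039/2500
f(3y,5y) = ((221/250)/(8451/10000) − 1)/(2) = 389/16902 ≈ 2.3015%

step 1 [1y] swap r/1=493/9507: DF=(1 − 493/9507·(0))/(1+493/9507) = 9507/10000 ≈ 0.950700
step 2 [2y] bond c/1=7/80: DF=(107031/100000 − 7/80·(0.950700))/(1+7/80) = 9077/10000 ≈ 0.907700
step 3 [3y] zero: DF = P = 221/250 ≈ 0.884000
step 4 [4y] swap r/1=1227/36197: DF=(1 − 1227/36197·(0.950700+0.907700+0.884000))/(1+1227/36197) = 8773/10000 ≈ 0.877300
step 5 [5y] zero: DF = P = 8451/10000 ≈ 0.845100
step 6 [6y] zero: DF = P = 2039/2500 ≈ 0.815600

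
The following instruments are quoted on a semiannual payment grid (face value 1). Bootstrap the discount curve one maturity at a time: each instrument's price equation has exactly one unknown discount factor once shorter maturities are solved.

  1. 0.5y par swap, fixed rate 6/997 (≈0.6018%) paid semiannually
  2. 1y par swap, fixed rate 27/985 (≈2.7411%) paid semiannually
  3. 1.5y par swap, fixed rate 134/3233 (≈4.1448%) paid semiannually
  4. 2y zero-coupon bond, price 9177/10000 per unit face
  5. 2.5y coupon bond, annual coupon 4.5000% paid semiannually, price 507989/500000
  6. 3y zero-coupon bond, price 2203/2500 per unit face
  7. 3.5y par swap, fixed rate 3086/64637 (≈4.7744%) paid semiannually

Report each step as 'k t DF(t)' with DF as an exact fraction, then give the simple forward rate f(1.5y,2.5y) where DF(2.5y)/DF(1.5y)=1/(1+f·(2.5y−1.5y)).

1 1/2 997/1000
2 1 973/1000
3 3/2 9397/10000
4 2 9177/10000
5 5/2 4547/5000
6 3 2203/2500
7 7/2 8457/10000
f(1.5y,2.5y) = ((9397/10000)/(4547/5000) − 1)/(1) = 303/9094 ≈ 3.3319%

step 1 [0.5y] swap r/2=3/997: DF=(1 − 3/997·(0))/(1+3/997) = 997/1000 ≈ 0.997000
step 2 [1y] swap r/2=27/1970: DF=(1 − 27/1970·(0.997000))/(1+27/1970) = 973/1000 ≈ 0.973000
step 3 [1.5y] swap r/2=67/3233: DF=(1 − 67/3233·(0.997000+0.973000))/(1+67/3233) = 9397/10000 ≈ 0.939700
step 4 [2y] zero: DF = P = 9177/10000 ≈ 0.917700
step 5 [2.5y] bond c/2=9/400: DF=(507989/500000 − 9/400·(0.997000+0.973000+0.939700+0.917700))/(1+9/400) = 4547/5000 ≈ 0.909400
step 6 [3y] zero: DF = P = 2203/2500 ≈ 0.881200
step 7 [3.5y] swap r/2=1543/64637: DF=(1 − 1543/64637·(0.997000+0.973000+0.939700+0.917700+0.909400+0.881200))/(1+1543/64637) = 8457/10000 ≈ 0.845700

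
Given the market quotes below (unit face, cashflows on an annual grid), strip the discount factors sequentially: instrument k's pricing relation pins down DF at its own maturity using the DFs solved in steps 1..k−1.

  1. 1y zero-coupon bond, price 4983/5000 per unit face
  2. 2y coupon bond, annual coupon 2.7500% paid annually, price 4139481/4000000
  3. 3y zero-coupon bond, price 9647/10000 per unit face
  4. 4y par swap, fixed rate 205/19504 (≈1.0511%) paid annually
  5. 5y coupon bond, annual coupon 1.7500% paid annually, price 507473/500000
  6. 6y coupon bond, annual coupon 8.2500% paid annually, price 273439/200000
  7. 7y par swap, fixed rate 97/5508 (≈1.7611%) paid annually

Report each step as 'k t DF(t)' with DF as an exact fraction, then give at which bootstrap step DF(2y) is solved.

1 1 4983/5000
2 2 1961/2000
3 3 9647/10000
4 4 959/1000
5 5 1163/1250
6 6 2237/2500
7 7 2209/2500
DF(2y) is solved at step 2

step 1 [1y] zero: DF = P = 4983/5000 ≈ 0.996600
step 2 [2y] bond c/1=11/400: DF=(4139481/4000000 − 11/400·(0.996600))/(1+11/400) = 1961/2000 ≈ 0.980500
step 3 [3y] zero: DF = P = 9647/10000 ≈ 0.964700
step 4 [4y] swap r/1=205/19504: DF=(1 − 205/19504·(0.996600+0.980500+0.964700))/(1+205/19504) = 959/1000 ≈ 0.959000
step 5 [5y] bond c/1=7/400: DF=(507473/500000 − 7/400·(0.996600+0.980500+0.964700+0.959000))/(1+7/400) = 1163/1250 ≈ 0.930400
step 6 [6y] bond c/1=33/400: DF=(273439/200000 − 33/400·(0.996600+0.980500+0.964700+0.959000+0.930400))/(1+33/400) = 2237/2500 ≈ 0.894800
step 7 [7y] swap r/1=97/5508: DF=(1 − 97/5508·(0.996600+0.980500+0.964700+0.959000+0.930400+0.894800))/(1+97/5508) = 2209/2500 ≈ 0.883600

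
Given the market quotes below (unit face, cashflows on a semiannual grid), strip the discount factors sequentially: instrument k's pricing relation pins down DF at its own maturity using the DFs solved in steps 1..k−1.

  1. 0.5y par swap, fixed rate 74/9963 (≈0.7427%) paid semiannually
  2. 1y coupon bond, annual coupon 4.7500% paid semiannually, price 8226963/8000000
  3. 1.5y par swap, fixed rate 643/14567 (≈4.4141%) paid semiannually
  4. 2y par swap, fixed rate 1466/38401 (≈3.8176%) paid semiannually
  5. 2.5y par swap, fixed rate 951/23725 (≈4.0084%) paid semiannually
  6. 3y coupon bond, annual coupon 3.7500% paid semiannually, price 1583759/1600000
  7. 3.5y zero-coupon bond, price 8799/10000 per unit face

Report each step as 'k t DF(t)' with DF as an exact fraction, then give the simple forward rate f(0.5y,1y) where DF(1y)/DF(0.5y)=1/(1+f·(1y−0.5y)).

1 1/2 9963/10000
2 1 4907/5000
3 3/2 9357/10000
4 2 9267/10000
5 5/2 9049/10000
6 3 8843/10000
7 7/2 8799/10000
f(0.5y,1y) = ((9963/10000)/(4907/5000) − 1)/(1/2) = 149/4907 ≈ 3.0365%

step 1 [0.5y] swap r/2=37/9963: DF=(1 − 37/9963·(0))/(1+37/9963) = 9963/10000 ≈ 0.996300
step 2 [1y] bond c/2=19/800: DF=(8226963/8000000 − 19/800·(0.996300))/(1+19/800) = 4907/5000 ≈ 0.981400
step 3 [1.5y] swap r/2=643/29134: DF=(1 − 643/29134·(0.996300+0.981400))/(1+643/29134) = 9357/10000 ≈ 0.935700
step 4 [2y] swap r/2=733/38401: DF=(1 − 733/38401·(0.996300+0.981400+0.935700))/(1+733/38401) = 9267/10000 ≈ 0.926700
step 5 [2.5y] swap r/2=951/47450: DF=(1 − 951/47450·(0.996300+0.981400+0.935700+0.926700))/(1+951/47450) = 9049/10000 ≈ 0.904900
step 6 [3y] bond c/2=3/160: DF=(1583759/1600000 − 3/160·(0.996300+0.981400+0.935700+0.926700+0.904900))/(1+3/160) = 8843/10000 ≈ 0.884300
step 7 [3.5y] zero: DF = P = 8799/10000 ≈ 0.879900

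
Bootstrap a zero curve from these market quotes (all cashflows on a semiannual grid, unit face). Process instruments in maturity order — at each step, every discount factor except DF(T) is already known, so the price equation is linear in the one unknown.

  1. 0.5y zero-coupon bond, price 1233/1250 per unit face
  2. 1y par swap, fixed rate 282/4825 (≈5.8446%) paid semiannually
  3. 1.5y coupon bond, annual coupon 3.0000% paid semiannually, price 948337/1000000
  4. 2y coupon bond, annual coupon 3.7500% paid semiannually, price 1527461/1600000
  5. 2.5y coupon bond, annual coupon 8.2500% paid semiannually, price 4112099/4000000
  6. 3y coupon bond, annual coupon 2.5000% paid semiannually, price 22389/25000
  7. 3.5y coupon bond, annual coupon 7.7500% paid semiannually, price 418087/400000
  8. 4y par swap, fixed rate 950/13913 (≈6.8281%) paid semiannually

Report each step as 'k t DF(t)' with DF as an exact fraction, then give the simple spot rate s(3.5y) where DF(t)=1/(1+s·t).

step 1 [0.5y] zero: DF = P = 1233/1250 ≈ 0.986400
step 2 [1y] swap r/2=141/4825: DF=(1 − 141/4825·(0.986400))/(1+141/4825) = 2359/2500 ≈ 0.943600
step 3 [1.5y] bond c/2=3/200: DF=(948337/1000000 − 3/200·(0.986400+0.943600))/(1+3/200) = 4529/5000 ≈ 0.905800
step 4 [2y] bond c/2=3/160: DF=(1527461/1600000 − 3/160·(0.986400+0.943600+0.905800))/(1+3/160) = 8849/10000 ≈ 0.884900
step 5 [2.5y] bond c/2=33/800: DF=(4112099/4000000 − 33/800·(0.986400+0.943600+0.905800+0.884900))/(1+33/800) = 8399/10000 ≈ 0.839900
step 6 [3y] bond c/2=1/80: DF=(22389/25000 − 1/80·(0.986400+0.943600+0.905800+0.884900+0.839900))/(1+1/80) = 4141/5000 ≈ 0.828200
step 7 [3.5y] bond c/2=31/800: DF=(418087/400000 − 31/800·(0.986400+0.943600+0.905800+0.884900+0.839900+0.828200))/(1+31/800) = 2013/2500 ≈ 0.805200
step 8 [4y] swap r/2=475/13913: DF=(1 − 475/13913·(0.986400+0.943600+0.905800+0.884900+0.839900+0.828200+0.805200))/(1+475/13913) = 61/80 ≈ 0.762500

1 1/2 1233/1250
2 1 2359/2500
3 3/2 4529/5000
4 2 8849/10000
5 5/2 8399/10000
6 3 4141/5000
7 7/2 2013/2500
8 4 61/80
s(3.5y) = (1/(2013/2500) − 1)/(7/2) = 974/14091 ≈ 6.9122%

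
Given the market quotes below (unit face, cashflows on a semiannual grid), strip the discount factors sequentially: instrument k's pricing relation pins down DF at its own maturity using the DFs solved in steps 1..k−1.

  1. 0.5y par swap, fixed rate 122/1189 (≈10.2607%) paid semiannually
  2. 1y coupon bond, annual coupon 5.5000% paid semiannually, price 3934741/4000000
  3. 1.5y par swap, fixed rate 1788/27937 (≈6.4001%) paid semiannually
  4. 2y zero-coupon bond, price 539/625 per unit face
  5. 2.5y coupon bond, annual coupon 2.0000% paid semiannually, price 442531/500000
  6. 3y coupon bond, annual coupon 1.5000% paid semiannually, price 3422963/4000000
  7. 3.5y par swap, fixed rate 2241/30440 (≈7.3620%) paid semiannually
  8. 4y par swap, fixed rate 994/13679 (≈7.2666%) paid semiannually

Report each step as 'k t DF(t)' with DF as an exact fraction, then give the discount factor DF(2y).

1 1/2 1189/1250
2 1 9319/10000
3 3/2 4553/5000
4 2 539/625
5 5/2 8401/10000
6 3 8159/10000
7 7/2 7759/10000
8 4 1503/2000
DF(2y) = 539/625 ≈ 0.862400

step 1 [0.5y] swap r/2=61/1189: DF=(1 − 61/1189·(0))/(1+61/1189) = 1189/1250 ≈ 0.951200
step 2 [1y] bond c/2=11/400: DF=(3934741/4000000 − 11/400·(0.951200))/(1+11/400) = 9319/10000 ≈ 0.931900
step 3 [1.5y] swap r/2=894/27937: DF=(1 − 894/27937·(0.951200+0.931900))/(1+894/27937) = 4553/5000 ≈ 0.910600
step 4 [2y] zero: DF = P = 539/625 ≈ 0.862400
step 5 [2.5y] bond c/2=1/100: DF=(442531/500000 − 1/100·(0.951200+0.931900+0.910600+0.862400))/(1+1/100) = 8401/10000 ≈ 0.840100
step 6 [3y] bond c/2=3/400: DF=(3422963/4000000 − 3/400·(0.951200+0.931900+0.910600+0.862400+0.840100))/(1+3/400) = 8159/10000 ≈ 0.815900
step 7 [3.5y] swap r/2=2241/60880: DF=(1 − 2241/60880·(0.951200+0.931900+0.910600+0.862400+0.840100+0.815900))/(1+2241/60880) = 7759/10000 ≈ 0.775900
step 8 [4y] swap r/2=497/13679: DF=(1 − 497/13679·(0.951200+0.931900+0.910600+0.862400+0.840100+0.815900+0.775900))/(1+497/13679) = 1503/2000 ≈ 0.751500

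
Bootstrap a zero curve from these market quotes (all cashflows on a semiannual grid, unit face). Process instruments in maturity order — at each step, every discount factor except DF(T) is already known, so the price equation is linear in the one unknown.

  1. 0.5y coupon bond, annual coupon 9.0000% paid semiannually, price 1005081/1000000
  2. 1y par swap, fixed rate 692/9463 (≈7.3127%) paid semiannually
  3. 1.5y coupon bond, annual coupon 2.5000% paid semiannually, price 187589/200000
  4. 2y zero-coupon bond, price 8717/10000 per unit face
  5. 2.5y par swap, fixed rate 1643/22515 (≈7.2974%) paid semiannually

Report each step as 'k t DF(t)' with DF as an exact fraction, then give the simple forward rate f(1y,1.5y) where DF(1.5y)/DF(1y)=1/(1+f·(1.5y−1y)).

1 1/2 4809/5000
2 1 2327/2500
3 3/2 903/1000
4 2 8717/10000
5 5/2 8357/10000
f(1y,1.5y) = ((2327/2500)/(903/1000) − 1)/(1/2) = 278/4515 ≈ 6.1573%

step 1 [0.5y] bond c/2=9/200: DF=(1005081/1000000 − 9/200·(0))/(1+9/200) = 4809/5000 ≈ 0.961800
step 2 [1y] swap r/2=346/9463: DF=(1 − 346/9463·(0.961800))/(1+346/9463) = 2327/2500 ≈ 0.930800
step 3 [1.5y] bond c/2=1/80: DF=(187589/200000 − 1/80·(0.961800+0.930800))/(1+1/80) = 903/1000 ≈ 0.903000
step 4 [2y] zero: DF = P = 8717/10000 ≈ 0.871700
step 5 [2.5y] swap r/2=1643/45030: DF=(1 − 1643/45030·(0.961800+0.930800+0.903000+0.871700))/(1+1643/45030) = 8357/10000 ≈ 0.835700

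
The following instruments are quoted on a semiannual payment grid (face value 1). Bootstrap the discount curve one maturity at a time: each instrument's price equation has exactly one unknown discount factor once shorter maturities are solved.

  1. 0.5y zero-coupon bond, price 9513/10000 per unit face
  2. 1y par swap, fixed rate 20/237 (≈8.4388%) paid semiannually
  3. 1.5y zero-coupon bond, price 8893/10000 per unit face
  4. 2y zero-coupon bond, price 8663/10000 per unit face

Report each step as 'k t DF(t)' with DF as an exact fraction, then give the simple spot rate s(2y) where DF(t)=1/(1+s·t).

step 1 [0.5y] zero: DF = P = 9513/10000 ≈ 0.951300
step 2 [1y] swap r/2=10/237: DF=(1 − 10/237·(0.951300))/(1+10/237) = 921/1000 ≈ 0.921000
step 3 [1.5y] zero: DF = P = 8893/10000 ≈ 0.889300
step 4 [2y] zero: DF = P = 8663/10000 ≈ 0.866300

1 1/2 9513/10000
2 1 921/1000
3 3/2 8893/10000
4 2 8663/10000
s(2y) = (1/(8663/10000) − 1)/(2) = 1337/17326 ≈ 7.7167%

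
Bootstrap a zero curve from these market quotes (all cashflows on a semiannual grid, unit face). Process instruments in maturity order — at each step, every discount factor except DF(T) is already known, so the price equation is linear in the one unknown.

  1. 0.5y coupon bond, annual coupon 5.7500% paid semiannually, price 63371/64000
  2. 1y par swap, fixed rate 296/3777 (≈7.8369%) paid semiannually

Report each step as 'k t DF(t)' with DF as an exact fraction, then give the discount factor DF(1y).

step 1 [0.5y] bond c/2=23/800: DF=(63371/64000 − 23/800·(0))/(1+23/800) = 77/80 ≈ 0.962500
step 2 [1y] swap r/2=148/3777: DF=(1 − 148/3777·(0.962500))/(1+148/3777) = 463/500 ≈ 0.926000

1 1/2 77/80
2 1 463/500
DF(1y) = 463/500 ≈ 0.926000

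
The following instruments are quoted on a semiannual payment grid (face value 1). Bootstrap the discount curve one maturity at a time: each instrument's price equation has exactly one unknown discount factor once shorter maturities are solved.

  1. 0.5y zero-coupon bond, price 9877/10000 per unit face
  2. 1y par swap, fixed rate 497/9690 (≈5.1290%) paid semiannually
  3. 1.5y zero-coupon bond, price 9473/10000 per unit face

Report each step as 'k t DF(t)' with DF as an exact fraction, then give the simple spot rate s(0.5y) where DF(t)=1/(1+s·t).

step 1 [0.5y] zero: DF = P = 9877/10000 ≈ 0.987700
step 2 [1y] swap r/2=497/19380: DF=(1 − 497/19380·(0.987700))/(1+497/19380) = 9503/10000 ≈ 0.950300
step 3 [1.5y] zero: DF = P = 9473/10000 ≈ 0.947300

1 1/2 9877/10000
2 1 9503/10000
3 3/2 9473/10000
s(0.5y) = (1/(9877/10000) − 1)/(1/2) = 246/9877 ≈ 2.4906%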